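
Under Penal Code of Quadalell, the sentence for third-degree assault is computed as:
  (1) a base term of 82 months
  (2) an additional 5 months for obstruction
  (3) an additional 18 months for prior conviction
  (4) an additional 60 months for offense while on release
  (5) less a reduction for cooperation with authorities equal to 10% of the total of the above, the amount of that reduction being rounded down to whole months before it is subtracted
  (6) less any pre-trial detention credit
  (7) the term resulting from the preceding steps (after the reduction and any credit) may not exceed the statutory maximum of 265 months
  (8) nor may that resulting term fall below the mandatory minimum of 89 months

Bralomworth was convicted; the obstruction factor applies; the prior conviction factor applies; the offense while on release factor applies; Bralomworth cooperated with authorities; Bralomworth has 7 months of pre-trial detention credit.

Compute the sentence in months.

Obstruction enhancement: +5 months
Prior conviction enhancement: +18 months
Offense while on release enhancement: +60 months
Adjusted term: 82 months + 5 months + 18 months + 60 months = 165 months
Cooperation with authorities reduction: 10% of 165 months = 16 months (rounded down)
After reduction: 165 − 16 = 149 months
Less pre-trial detention credit: 149 months − 7 months = 142 months
Cap at 265 months: 142 months is within the cap, no reduction.
Minimum 89 months: 142 months meets the minimum, no increase.

142 months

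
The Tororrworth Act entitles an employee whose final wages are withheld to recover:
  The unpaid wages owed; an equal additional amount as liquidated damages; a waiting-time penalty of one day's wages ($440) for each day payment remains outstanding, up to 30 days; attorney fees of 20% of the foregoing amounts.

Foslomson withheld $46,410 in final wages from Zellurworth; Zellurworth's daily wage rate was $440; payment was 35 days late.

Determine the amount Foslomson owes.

Total award: $127,224

Liquidated damages (equal amount): $46,410
Penalty days: min(35, 30) = 30
Waiting-time penalty: 30 × $440 = $13,200
Subtotal: $46,410 + $46,410 + $13,200 = $106,020
Attorney fees: 20% of $106,020 = $21,204
Total award: $106,020 + $21,204 = $127,224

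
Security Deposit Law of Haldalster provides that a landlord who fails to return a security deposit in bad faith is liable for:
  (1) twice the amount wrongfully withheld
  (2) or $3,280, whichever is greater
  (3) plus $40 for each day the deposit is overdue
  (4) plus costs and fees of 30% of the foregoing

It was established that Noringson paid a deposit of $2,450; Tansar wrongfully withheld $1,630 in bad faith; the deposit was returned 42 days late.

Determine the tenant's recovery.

Doubled: 2 × $1,630 = $3,260
Minimum $3,280: $3,260 is below the minimum → $3,280
Late-return penalty: 42 × $40 = $1,680
Damages plus late penalty: $3,280 + $1,680 = $4,960
Costs and fees: 30% of $4,960 = $1,488
Total recovery: $4,960 + $1,488 = $6,448

$6,448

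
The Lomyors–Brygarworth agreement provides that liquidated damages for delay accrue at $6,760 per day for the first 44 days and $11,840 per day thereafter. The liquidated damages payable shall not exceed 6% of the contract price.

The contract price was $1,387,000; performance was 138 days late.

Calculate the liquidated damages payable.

First 44 days: 44 × $6,760 = $297,440
Remaining days: (138 − 44) × $11,840 = $1,112,960
Accrued per-day damages: $297,440 + $1,112,960 = $1,410,400
Cap: 6% of $1,387,000 = $83,220
Cap at $83,220: $1,410,400 exceeds the cap → $83,220

$83,220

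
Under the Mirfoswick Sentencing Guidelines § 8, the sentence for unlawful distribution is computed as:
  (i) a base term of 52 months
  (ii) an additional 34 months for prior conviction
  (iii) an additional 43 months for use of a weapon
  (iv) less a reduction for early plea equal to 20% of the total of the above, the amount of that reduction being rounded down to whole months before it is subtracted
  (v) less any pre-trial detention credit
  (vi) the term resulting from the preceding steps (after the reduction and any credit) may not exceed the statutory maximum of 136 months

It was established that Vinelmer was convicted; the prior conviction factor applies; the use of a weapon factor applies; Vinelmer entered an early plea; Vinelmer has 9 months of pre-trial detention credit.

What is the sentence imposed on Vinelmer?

95 months

Prior conviction enhancement: +34 months
Use of a weapon enhancement: +43 months
Adjusted term: 52 months + 34 months + 43 months = 129 months
Early plea reduction: 20% of 129 months = 25 months (rounded down)
After reduction: 129 − 25 = 104 months
Less pre-trial detention credit: 104 months − 9 months = 95 months
Cap at 136 months: 95 months is within the cap, no reduction.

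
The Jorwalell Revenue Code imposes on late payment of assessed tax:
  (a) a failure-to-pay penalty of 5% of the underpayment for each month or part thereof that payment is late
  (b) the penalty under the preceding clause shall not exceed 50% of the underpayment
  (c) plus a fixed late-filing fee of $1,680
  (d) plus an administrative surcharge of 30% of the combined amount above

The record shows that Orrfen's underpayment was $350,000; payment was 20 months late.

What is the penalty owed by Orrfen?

Penalty: $229,684

Accrued rate: 5% × 20 = 100%, capped at 50% → 50%
Failure-to-pay penalty: 50% of $350,000 = $175,000
Penalty before surcharge: $175,000 + $1,680 = $176,680
Administrative surcharge: 30% of $176,680 = $53,004
Total penalty: $176,680 + $53,004 = $229,684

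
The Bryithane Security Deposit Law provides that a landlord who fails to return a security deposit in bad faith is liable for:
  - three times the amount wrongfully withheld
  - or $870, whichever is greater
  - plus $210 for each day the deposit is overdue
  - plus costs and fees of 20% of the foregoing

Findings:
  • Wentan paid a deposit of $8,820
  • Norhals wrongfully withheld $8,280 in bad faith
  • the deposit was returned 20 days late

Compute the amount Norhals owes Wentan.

Recovery: $34,848

Trebled: 3 × $8,280 = $24,840
Minimum $870: $24,840 meets the minimum, no increase.
Late-return penalty: 20 × $210 = $4,200
Damages plus late penalty: $24,840 + $4,200 = $29,040
Costs and fees: 20% of $29,040 = $5,808
Total recovery: $29,040 + $5,808 = $34,848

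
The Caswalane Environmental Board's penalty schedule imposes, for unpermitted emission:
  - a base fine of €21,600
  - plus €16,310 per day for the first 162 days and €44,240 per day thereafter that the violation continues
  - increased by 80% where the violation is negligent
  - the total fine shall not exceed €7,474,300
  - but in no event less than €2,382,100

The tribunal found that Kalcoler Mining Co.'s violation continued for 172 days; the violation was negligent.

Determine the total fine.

First 162 days: 162 × €16,310 = €2,642,220
Remaining days: (172 − 162) × €44,240 = €442,400
Per-day component: €2,642,220 + €442,400 = €3,084,620
Base plus per-day: €21,600 + €3,084,620 = €3,106,220
Enhancement: 80% of €3,106,220 = €2,484,976
Enhanced fine: €3,106,220 + €2,484,976 = €5,591,196
Cap at €7,474,300: €5,591,196 is within the cap, no reduction.
Minimum €2,382,100: €5,591,196 meets the minimum, no increase.

€5,591,196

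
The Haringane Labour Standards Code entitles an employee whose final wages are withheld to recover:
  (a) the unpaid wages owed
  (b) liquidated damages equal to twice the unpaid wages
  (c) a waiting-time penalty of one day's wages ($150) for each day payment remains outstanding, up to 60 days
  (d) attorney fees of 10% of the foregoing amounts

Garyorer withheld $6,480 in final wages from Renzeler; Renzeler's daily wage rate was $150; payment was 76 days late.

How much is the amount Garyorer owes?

$31,284

Doubled: 2 × $6,480 = $12,960
Penalty days: min(76, 60) = 60
Waiting-time penalty: 60 × $150 = $9,000
Subtotal: $6,480 + $12,960 + $9,000 = $28,440
Attorney fees: 10% of $28,440 = $2,844
Total award: $28,440 + $2,844 = $31,284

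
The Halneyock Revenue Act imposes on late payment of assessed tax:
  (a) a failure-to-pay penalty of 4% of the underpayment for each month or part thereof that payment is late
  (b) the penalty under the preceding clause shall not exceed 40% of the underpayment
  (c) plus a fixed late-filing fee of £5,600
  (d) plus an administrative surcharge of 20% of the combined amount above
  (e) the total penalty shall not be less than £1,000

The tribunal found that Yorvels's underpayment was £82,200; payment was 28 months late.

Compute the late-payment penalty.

Accrued rate: 4% × 28 = 112%, capped at 40% → 40%
Failure-to-pay penalty: 40% of £82,200 = £32,880
Penalty before surcharge: £32,880 + £5,600 = £38,480
Administrative surcharge: 20% of £38,480 = £7,696
Total penalty: £38,480 + £7,696 = £46,176
Minimum £1,000: £46,176 meets the minimum, no increase.

Penalty: £46,176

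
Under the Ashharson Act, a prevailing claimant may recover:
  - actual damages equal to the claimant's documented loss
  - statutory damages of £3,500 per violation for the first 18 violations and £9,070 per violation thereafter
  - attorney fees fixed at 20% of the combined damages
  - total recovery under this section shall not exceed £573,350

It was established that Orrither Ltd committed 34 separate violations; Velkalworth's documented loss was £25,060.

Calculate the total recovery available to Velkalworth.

Total recovery: £279,816

First 18 violations: 18 × £3,500 = £63,000
Remaining violations: (34 − 18) × £9,070 = £145,120
Statutory damages: £63,000 + £145,120 = £208,120
Combined damages: £25,060 + £208,120 = £233,180
Attorney fees: 20% of £233,180 = £46,636
Total before cap: £233,180 + £46,636 = £279,816
Cap at £573,350: £279,816 is within the cap, no reduction.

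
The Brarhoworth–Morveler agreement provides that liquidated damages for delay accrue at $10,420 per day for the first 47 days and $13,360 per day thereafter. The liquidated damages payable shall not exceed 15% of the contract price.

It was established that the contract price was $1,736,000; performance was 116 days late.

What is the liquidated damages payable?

$260,400

First 47 days: 47 × $10,420 = $489,740
Remaining days: (116 − 47) × $13,360 = $921,840
Accrued per-day damages: $489,740 + $921,840 = $1,411,580
Cap: 15% of $1,736,000 = $260,400
Cap at $260,400: $1,411,580 exceeds the cap → $260,400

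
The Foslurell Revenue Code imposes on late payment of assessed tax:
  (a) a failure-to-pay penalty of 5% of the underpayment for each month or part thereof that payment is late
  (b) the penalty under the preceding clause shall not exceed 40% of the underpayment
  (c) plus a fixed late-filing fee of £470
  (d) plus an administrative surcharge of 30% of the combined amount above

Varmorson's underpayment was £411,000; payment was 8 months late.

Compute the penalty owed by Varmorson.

£214,331

Accrued rate: 5% × 8 = 40%, capped at 40% → 40%
Failure-to-pay penalty: 40% of £411,000 = £164,400
Penalty before surcharge: £164,400 + £470 = £164,870
Administrative surcharge: 30% of £164,870 = £49,461
Total penalty: £164,870 + £49,461 = £214,331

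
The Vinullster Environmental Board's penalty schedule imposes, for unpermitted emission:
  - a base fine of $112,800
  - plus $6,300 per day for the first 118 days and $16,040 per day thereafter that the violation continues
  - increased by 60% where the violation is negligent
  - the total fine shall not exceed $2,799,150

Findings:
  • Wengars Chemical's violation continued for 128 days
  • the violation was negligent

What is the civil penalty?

First 118 days: 118 × $6,300 = $743,400
Remaining days: (128 − 118) × $16,040 = $160,400
Per-day component: $743,400 + $160,400 = $903,800
Base plus per-day: $112,800 + $903,800 = $1,016,600
Enhancement: 60% of $1,016,600 = $609,960
Enhanced fine: $1,016,600 + $609,960 = $1,626,560
Cap at $2,799,150: $1,626,560 is within the cap, no reduction.

$1,626,560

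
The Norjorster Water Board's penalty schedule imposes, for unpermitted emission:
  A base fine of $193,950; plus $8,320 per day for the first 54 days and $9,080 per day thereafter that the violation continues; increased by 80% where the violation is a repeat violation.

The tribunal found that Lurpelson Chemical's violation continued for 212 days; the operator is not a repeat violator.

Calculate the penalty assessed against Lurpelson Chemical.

First 54 days: 54 × $8,320 = $449,280
Remaining days: (212 − 54) × $9,080 = $1,434,640
Per-day component: $449,280 + $1,434,640 = $1,883,920
Base plus per-day: $193,950 + $1,883,920 = $2,077,870
The operator is not a repeat violator: no 80% increase.

$2,077,870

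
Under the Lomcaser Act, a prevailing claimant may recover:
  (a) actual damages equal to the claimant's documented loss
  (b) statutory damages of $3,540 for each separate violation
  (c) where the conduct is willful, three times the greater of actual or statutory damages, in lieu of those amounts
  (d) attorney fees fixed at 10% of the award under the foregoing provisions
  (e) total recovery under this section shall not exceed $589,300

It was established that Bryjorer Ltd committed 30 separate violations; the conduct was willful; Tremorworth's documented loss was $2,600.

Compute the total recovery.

Statutory damages: 30 × $3,540 = $106,200
Greater of actual damages ($2,600) or statutory damages ($106,200): $106,200
Trebled: 3 × $106,200 = $318,600
Attorney fees: 10% of $318,600 = $31,860
Total before cap: $318,600 + $31,860 = $350,460
Cap at $589,300: $350,460 is within the cap, no reduction.

$350,460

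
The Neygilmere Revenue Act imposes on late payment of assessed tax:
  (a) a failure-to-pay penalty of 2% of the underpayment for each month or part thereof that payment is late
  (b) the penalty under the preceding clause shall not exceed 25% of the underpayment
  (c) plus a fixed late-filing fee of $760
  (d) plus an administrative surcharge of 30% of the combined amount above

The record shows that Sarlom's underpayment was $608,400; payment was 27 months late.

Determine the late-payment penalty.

Accrued rate: 2% × 27 = 54%, capped at 25% → 25%
Failure-to-pay penalty: 25% of $608,400 = $152,100
Penalty before surcharge: $152,100 + $760 = $152,860
Administrative surcharge: 30% of $152,860 = $45,858
Total penalty: $152,860 + $45,858 = $198,718

$198,718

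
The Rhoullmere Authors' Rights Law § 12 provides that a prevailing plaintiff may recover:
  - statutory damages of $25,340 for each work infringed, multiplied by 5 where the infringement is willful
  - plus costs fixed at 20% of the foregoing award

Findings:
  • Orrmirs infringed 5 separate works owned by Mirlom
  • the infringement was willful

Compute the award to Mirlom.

Statutory damages: 5 × $25,340 = $126,700
Multiplied by 5: 5 × $126,700 = $633,500
Costs: 20% of $633,500 = $126,700
Award plus costs: $633,500 + $126,700 = $760,200

$760,200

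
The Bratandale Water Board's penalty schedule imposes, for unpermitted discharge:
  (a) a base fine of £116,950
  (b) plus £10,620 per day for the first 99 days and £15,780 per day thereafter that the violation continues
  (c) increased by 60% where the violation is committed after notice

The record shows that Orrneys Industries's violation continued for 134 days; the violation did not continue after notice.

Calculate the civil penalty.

£1,720,630

First 99 days: 99 × £10,620 = £1,051,380
Remaining days: (134 − 99) × £15,780 = £552,300
Per-day component: £1,051,380 + £552,300 = £1,603,680
Base plus per-day: £116,950 + £1,603,680 = £1,720,630
The violation did not continue after notice: no 60% increase.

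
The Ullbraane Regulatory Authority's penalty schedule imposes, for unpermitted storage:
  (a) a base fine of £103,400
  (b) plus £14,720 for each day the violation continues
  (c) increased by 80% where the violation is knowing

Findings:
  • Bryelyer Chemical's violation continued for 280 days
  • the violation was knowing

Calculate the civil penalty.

Per-day component: 280 × £14,720 = £4,121,600
Base plus per-day: £103,400 + £4,121,600 = £4,225,000
Enhancement: 80% of £4,225,000 = £3,380,000
Enhanced fine: £4,225,000 + £3,380,000 = £7,605,000

£7,605,000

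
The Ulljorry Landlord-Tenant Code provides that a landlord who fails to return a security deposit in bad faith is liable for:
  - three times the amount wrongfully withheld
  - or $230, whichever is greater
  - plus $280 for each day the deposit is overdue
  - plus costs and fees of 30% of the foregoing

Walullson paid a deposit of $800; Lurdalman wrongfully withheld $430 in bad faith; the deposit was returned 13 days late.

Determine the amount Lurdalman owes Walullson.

$6,409

Trebled: 3 × $430 = $1,290
Minimum $230: $1,290 meets the minimum, no increase.
Late-return penalty: 13 × $280 = $3,640
Damages plus late penalty: $1,290 + $3,640 = $4,930
Costs and fees: 30% of $4,930 = $1,479
Total recovery: $4,930 + $1,479 = $6,409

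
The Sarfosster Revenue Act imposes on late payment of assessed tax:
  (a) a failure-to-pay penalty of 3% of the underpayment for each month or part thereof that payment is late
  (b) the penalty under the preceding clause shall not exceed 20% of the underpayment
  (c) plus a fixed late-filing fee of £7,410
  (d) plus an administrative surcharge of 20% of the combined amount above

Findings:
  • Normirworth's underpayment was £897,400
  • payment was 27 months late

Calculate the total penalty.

Accrued rate: 3% × 27 = 81%, capped at 20% → 20%
Failure-to-pay penalty: 20% of £897,400 = £179,480
Penalty before surcharge: £179,480 + £7,410 = £186,890
Administrative surcharge: 20% of £186,890 = £37,378
Total penalty: £186,890 + £37,378 = £224,268

£224,268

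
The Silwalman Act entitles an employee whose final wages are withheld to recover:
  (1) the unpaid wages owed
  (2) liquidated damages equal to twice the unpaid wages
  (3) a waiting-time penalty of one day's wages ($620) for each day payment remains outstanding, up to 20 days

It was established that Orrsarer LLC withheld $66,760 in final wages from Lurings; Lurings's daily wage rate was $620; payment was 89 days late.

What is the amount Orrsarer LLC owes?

$212,680

Doubled: 2 × $66,760 = $133,520
Penalty days: min(89, 20) = 20
Waiting-time penalty: 20 × $620 = $12,400
Total award: $66,760 + $133,520 + $12,400 = $212,680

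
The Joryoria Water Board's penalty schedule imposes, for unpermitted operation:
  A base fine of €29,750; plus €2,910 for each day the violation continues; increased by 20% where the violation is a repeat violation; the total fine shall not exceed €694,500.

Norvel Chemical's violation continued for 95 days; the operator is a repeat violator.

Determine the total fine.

Per-day component: 95 × €2,910 = €276,450
Base plus per-day: €29,750 + €276,450 = €306,200
Enhancement: 20% of €306,200 = €61,240
Enhanced fine: €306,200 + €61,240 = €367,440
Cap at €694,500: €367,440 is within the cap, no reduction.

€367,440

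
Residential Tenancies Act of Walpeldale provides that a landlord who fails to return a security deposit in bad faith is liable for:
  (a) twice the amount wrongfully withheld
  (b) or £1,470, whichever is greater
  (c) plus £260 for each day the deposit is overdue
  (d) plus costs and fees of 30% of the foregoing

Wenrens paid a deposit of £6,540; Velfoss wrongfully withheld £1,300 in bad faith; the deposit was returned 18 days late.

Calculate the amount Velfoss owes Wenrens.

Doubled: 2 × £1,300 = £2,600
Minimum £1,470: £2,600 meets the minimum, no increase.
Late-return penalty: 18 × £260 = £4,680
Damages plus late penalty: £2,600 + £4,680 = £7,280
Costs and fees: 30% of £7,280 = £2,184
Total recovery: £7,280 + £2,184 = £9,464

£9,464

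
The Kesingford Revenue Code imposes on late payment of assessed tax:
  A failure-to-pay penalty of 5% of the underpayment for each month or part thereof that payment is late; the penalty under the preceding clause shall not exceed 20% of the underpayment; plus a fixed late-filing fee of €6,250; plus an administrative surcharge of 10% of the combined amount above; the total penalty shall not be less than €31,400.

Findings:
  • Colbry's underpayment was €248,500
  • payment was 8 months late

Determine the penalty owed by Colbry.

€61,545

Accrued rate: 5% × 8 = 40%, capped at 20% → 20%
Failure-to-pay penalty: 20% of €248,500 = €49,700
Penalty before surcharge: €49,700 + €6,250 = €55,950
Administrative surcharge: 10% of €55,950 = €5,595
Total penalty: €55,950 + €5,595 = €61,545
Minimum €31,400: €61,545 meets the minimum, no increase.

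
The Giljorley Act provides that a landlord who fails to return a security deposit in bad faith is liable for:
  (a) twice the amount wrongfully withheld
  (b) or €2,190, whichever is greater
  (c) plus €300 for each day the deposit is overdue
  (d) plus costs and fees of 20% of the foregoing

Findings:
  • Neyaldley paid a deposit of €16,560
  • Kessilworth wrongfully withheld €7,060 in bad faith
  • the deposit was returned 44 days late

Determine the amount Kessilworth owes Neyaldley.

€32,784

Doubled: 2 × €7,060 = €14,120
Minimum €2,190: €14,120 meets the minimum, no increase.
Late-return penalty: 44 × €300 = €13,200
Damages plus late penalty: €14,120 + €13,200 = €27,320
Costs and fees: 20% of €27,320 = €5,464
Total recovery: €27,320 + €5,464 = €32,784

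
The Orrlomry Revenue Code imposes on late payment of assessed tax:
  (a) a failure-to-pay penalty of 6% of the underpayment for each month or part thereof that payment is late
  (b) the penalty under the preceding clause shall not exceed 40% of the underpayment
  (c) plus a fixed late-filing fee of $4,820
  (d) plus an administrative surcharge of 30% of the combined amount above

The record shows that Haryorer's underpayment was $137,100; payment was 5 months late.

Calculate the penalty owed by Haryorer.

Penalty: $59,735

Accrued rate: 6% × 5 = 30%, capped at 40% → 30%
Failure-to-pay penalty: 30% of $137,100 = $41,130
Penalty before surcharge: $41,130 + $4,820 = $45,950
Administrative surcharge: 30% of $45,950 = $13,785
Total penalty: $45,950 + $13,785 = $59,735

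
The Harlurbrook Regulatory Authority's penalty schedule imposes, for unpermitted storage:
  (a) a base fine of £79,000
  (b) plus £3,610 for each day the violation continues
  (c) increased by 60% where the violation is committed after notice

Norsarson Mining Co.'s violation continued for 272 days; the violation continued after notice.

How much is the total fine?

Civil penalty: £1,697,472

Per-day component: 272 × £3,610 = £981,920
Base plus per-day: £79,000 + £981,920 = £1,060,920
Enhancement: 60% of £1,060,920 = £636,552
Enhanced fine: £1,060,920 + £636,552 = £1,697,472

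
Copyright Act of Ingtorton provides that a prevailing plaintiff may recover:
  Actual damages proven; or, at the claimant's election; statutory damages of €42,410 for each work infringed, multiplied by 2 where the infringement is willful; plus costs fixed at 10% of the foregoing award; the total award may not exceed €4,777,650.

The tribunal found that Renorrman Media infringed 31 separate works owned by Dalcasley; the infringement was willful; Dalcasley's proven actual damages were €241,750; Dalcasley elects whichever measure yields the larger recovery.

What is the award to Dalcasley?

Award: €2,892,362

Statutory damages: 31 × €42,410 = €1,314,710
Doubled: 2 × €1,314,710 = €2,629,420
Greater of actual damages (€241,750) or enhanced statutory damages (€2,629,420): €2,629,420
Costs: 10% of €2,629,420 = €262,942
Award plus costs: €2,629,420 + €262,942 = €2,892,362
Cap at €4,777,650: €2,892,362 is within the cap, no reduction.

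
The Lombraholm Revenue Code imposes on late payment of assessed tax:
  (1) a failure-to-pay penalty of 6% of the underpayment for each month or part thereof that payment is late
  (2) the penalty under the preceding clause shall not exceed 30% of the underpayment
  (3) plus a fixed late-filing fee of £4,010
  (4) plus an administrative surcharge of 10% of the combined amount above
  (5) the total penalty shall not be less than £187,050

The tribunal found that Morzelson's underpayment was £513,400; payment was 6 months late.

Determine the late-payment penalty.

Accrued rate: 6% × 6 = 36%, capped at 30% → 30%
Failure-to-pay penalty: 30% of £513,400 = £154,020
Penalty before surcharge: £154,020 + £4,010 = £158,030
Administrative surcharge: 10% of £158,030 = £15,803
Total penalty: £158,030 + £15,803 = £173,833
Minimum £187,050: £173,833 is below the minimum → £187,050

Penalty: £187,050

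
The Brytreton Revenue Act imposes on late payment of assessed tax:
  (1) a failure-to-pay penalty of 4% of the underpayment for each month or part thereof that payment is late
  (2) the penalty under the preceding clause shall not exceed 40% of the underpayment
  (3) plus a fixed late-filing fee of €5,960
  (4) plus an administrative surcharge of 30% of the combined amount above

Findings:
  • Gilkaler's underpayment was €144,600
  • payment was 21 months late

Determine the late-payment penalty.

€82,940

Accrued rate: 4% × 21 = 84%, capped at 40% → 40%
Failure-to-pay penalty: 40% of €144,600 = €57,840
Penalty before surcharge: €57,840 + €5,960 = €63,800
Administrative surcharge: 30% of €63,800 = €19,140
Total penalty: €63,800 + €19,140 = €82,940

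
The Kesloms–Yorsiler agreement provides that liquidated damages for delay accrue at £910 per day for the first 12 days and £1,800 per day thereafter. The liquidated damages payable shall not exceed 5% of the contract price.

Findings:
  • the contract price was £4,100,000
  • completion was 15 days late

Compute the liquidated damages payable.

First 12 days: 12 × £910 = £10,920
Remaining days: (15 − 12) × £1,800 = £5,400
Accrued per-day damages: £10,920 + £5,400 = £16,320
Cap: 5% of £4,100,000 = £205,000
Cap at £205,000: £16,320 is within the cap, no reduction.

£16,320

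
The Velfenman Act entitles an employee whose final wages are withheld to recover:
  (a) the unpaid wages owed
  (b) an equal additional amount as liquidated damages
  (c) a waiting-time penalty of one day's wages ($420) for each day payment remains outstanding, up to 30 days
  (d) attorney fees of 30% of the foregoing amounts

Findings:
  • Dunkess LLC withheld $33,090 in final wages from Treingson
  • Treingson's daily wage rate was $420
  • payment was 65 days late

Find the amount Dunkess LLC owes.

Liquidated damages (equal amount): $33,090
Penalty days: min(65, 30) = 30
Waiting-time penalty: 30 × $420 = $12,600
Subtotal: $33,090 + $33,090 + $12,600 = $78,780
Attorney fees: 30% of $78,780 = $23,634
Total award: $78,780 + $23,634 = $102,414

$102,414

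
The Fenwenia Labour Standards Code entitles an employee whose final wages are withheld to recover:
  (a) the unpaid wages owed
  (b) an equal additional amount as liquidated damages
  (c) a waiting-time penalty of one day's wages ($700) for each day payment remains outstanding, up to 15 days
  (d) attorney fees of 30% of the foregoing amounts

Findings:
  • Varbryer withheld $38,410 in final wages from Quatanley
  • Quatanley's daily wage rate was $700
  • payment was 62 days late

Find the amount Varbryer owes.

$113,516

Liquidated damages (equal amount): $38,410
Penalty days: min(62, 15) = 15
Waiting-time penalty: 15 × $700 = $10,500
Subtotal: $38,410 + $38,410 + $10,500 = $87,320
Attorney fees: 30% of $87,320 = $26,196
Total award: $87,320 + $26,196 = $113,516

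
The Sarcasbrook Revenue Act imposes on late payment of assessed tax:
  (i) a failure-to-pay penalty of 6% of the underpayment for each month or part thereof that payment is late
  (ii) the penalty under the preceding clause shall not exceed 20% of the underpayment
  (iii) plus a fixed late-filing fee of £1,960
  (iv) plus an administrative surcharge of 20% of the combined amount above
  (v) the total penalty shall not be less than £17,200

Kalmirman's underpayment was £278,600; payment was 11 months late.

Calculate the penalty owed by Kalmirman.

£69,216

Accrued rate: 6% × 11 = 66%, capped at 20% → 20%
Failure-to-pay penalty: 20% of £278,600 = £55,720
Penalty before surcharge: £55,720 + £1,960 = £57,680
Administrative surcharge: 20% of £57,680 = £11,536
Total penalty: £57,680 + £11,536 = £69,216
Minimum £17,200: £69,216 meets the minimum, no increase.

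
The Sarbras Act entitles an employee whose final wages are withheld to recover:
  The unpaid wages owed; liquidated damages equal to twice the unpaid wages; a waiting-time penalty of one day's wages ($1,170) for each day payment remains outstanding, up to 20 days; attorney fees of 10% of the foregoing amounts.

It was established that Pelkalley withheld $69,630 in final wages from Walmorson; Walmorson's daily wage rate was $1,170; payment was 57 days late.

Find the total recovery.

Total award: $255,519

Doubled: 2 × $69,630 = $139,260
Penalty days: min(57, 20) = 20
Waiting-time penalty: 20 × $1,170 = $23,400
Subtotal: $69,630 + $139,260 + $23,400 = $232,290
Attorney fees: 10% of $232,290 = $23,229
Total award: $232,290 + $23,229 = $255,519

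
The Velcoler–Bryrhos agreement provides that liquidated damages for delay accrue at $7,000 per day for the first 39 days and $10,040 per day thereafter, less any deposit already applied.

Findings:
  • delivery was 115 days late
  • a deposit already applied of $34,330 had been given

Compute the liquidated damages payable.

$1,001,710

First 39 days: 39 × $7,000 = $273,000
Remaining days: (115 − 39) × $10,040 = $763,040
Accrued per-day damages: $273,000 + $763,040 = $1,036,040
Less deposit already applied: $1,036,040 − $34,330 = $1,001,710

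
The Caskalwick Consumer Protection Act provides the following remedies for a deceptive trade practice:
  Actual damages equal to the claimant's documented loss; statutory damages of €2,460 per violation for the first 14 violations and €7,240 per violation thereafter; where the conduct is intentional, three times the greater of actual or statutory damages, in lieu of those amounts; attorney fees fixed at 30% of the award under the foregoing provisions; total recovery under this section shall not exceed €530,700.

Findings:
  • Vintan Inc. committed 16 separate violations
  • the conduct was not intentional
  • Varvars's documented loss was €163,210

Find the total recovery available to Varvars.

€275,769

First 14 violations: 14 × €2,460 = €34,440
Remaining violations: (16 − 14) × €7,240 = €14,480
Statutory damages: €34,440 + €14,480 = €48,920
Conduct not intentional: the in-lieu enhancement does not apply.
Actual plus statutory damages: €163,210 + €48,920 = €212,130
Attorney fees: 30% of €212,130 = €63,639
Total before cap: €212,130 + €63,639 = €275,769
Cap at €530,700: €275,769 is within the cap, no reduction.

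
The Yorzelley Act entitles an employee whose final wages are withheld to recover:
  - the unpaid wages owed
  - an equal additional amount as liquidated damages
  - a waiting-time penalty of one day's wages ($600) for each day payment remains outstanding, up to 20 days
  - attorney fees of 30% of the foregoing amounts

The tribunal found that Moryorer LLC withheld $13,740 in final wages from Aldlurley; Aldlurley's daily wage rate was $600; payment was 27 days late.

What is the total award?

Liquidated damages (equal amount): $13,740
Penalty days: min(27, 20) = 20
Waiting-time penalty: 20 × $600 = $12,000
Subtotal: $13,740 + $13,740 + $12,000 = $39,480
Attorney fees: 30% of $39,480 = $11,844
Total award: $39,480 + $11,844 = $51,324

$51,324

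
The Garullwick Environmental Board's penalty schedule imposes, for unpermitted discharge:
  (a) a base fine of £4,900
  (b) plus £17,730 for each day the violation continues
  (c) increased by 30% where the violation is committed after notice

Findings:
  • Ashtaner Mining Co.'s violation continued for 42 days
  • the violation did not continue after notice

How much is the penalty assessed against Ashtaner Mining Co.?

Per-day component: 42 × £17,730 = £744,660
Base plus per-day: £4,900 + £744,660 = £749,560
The violation did not continue after notice: no 30% increase.

£749,560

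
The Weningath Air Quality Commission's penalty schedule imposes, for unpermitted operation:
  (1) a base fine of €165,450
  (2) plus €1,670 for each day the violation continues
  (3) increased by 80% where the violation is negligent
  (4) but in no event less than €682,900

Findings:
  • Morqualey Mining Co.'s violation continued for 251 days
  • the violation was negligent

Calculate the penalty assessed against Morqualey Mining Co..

Per-day component: 251 × €1,670 = €419,170
Base plus per-day: €165,450 + €419,170 = €584,620
Enhancement: 80% of €584,620 = €467,696
Enhanced fine: €584,620 + €467,696 = €1,052,316
Minimum €682,900: €1,052,316 meets the minimum, no increase.

€1,052,316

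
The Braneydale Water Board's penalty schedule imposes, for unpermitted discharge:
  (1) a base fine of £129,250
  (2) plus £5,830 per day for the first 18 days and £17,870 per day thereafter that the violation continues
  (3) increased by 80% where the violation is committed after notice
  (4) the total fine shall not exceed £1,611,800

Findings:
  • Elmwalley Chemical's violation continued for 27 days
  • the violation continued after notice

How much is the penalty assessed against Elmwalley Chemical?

£711,036

First 18 days: 18 × £5,830 = £104,940
Remaining days: (27 − 18) × £17,870 = £160,830
Per-day component: £104,940 + £160,830 = £265,770
Base plus per-day: £129,250 + £265,770 = £395,020
Enhancement: 80% of £395,020 = £316,016
Enhanced fine: £395,020 + £316,016 = £711,036
Cap at £1,611,800: £711,036 is within the cap, no reduction.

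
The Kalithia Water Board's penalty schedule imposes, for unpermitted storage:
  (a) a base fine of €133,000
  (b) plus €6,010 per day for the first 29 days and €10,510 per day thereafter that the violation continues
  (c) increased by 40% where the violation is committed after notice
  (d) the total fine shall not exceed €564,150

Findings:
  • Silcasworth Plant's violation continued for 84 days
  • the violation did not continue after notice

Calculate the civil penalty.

First 29 days: 29 × €6,010 = €174,290
Remaining days: (84 − 29) × €10,510 = €578,050
Per-day component: €174,290 + €578,050 = €752,340
Base plus per-day: €133,000 + €752,340 = €885,340
The violation did not continue after notice: no 40% increase.
Cap at €564,150: €885,340 exceeds the cap → €564,150

€564,150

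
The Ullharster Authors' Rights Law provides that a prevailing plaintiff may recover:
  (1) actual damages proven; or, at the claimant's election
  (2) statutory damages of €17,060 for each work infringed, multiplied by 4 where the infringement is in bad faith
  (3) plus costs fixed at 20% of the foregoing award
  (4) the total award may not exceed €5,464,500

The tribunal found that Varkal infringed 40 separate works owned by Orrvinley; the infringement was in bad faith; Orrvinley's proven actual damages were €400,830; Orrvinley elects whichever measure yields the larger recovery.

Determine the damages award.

€3,275,520

Statutory damages: 40 × €17,060 = €682,400
Multiplied by 4: 4 × €682,400 = €2,729,600
Greater of actual damages (€400,830) or enhanced statutory damages (€2,729,600): €2,729,600
Costs: 20% of €2,729,600 = €545,920
Award plus costs: €2,729,600 + €545,920 = €3,275,520
Cap at €5,464,500: €3,275,520 is within the cap, no reduction.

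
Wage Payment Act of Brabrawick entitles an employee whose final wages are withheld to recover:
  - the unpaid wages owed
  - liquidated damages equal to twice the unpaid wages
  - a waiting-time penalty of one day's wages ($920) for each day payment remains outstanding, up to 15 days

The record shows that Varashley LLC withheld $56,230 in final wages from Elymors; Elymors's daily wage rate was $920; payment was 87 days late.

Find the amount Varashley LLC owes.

Total award: $182,490

Doubled: 2 × $56,230 = $112,460
Penalty days: min(87, 15) = 15
Waiting-time penalty: 15 × $920 = $13,800
Total award: $56,230 + $112,460 + $13,800 = $182,490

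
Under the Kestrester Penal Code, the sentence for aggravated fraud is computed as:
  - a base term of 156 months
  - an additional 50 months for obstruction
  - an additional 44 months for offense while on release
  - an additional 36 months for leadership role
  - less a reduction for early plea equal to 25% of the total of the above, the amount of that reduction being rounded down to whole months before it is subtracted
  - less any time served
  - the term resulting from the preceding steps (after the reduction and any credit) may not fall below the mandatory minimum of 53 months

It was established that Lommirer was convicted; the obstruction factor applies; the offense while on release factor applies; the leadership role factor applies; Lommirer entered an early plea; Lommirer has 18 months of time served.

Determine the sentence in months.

197 months

Obstruction enhancement: +50 months
Offense while on release enhancement: +44 months
Leadership role enhancement: +36 months
Adjusted term: 156 months + 50 months + 44 months + 36 months = 286 months
Early plea reduction: 25% of 286 months = 71 months (rounded down)
After reduction: 286 − 71 = 215 months
Less time served: 215 months − 18 months = 197 months
Minimum 53 months: 197 months meets the minimum, no increase.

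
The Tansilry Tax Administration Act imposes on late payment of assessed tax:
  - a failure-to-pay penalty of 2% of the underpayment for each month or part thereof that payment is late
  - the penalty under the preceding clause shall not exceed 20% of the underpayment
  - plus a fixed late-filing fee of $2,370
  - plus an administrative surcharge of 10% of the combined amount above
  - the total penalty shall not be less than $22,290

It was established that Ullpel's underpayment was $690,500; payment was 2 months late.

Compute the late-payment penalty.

$32,989

Accrued rate: 2% × 2 = 4%, capped at 20% → 4%
Failure-to-pay penalty: 4% of $690,500 = $27,620
Penalty before surcharge: $27,620 + $2,370 = $29,990
Administrative surcharge: 10% of $29,990 = $2,999
Total penalty: $29,990 + $2,999 = $32,989
Minimum $22,290: $32,989 meets the minimum, no increase.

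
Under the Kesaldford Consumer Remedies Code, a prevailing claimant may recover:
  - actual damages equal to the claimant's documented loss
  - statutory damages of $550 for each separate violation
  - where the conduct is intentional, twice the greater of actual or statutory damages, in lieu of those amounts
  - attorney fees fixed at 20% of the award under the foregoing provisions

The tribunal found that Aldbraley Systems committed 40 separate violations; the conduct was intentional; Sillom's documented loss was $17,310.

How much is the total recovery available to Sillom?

Statutory damages: 40 × $550 = $22,000
Greater of actual damages ($17,310) or statutory damages ($22,000): $22,000
Doubled: 2 × $22,000 = $44,000
Attorney fees: 20% of $44,000 = $8,800
Total recovery: $44,000 + $8,800 = $52,800

Total recovery: $52,800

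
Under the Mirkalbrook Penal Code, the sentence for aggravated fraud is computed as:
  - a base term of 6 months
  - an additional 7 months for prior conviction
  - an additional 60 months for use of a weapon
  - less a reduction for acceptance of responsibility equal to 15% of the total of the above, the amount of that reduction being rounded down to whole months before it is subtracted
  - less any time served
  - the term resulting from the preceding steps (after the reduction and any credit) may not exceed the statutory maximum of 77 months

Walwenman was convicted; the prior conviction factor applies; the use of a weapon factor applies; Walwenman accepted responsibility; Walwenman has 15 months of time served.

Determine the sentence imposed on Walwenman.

Prior conviction enhancement: +7 months
Use of a weapon enhancement: +60 months
Adjusted term: 6 months + 7 months + 60 months = 73 months
Acceptance of responsibility reduction: 15% of 73 months = 10 months (rounded down)
After reduction: 73 − 10 = 63 months
Less time served: 63 months − 15 months = 48 months
Cap at 77 months: 48 months is within the cap, no reduction.

48 months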